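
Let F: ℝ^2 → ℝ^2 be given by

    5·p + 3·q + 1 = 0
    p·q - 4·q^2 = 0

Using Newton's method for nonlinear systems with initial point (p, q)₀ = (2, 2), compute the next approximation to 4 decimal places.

At (2, 2): F = (17.0000, -12.0000).
Jacobian J = [[5, 3], [q, p - 8·q]].
At the point, J = [[5.0000, 3.0000], [2.0000, -14.0000]] (det J = -76.0000).
Solving J·Δ = −F gives Δ = (-2.6579, -1.2368).
Then the next iterate is (p, q)₁ = (-0.6579, 0.7632).

(-0.6579, 0.7632)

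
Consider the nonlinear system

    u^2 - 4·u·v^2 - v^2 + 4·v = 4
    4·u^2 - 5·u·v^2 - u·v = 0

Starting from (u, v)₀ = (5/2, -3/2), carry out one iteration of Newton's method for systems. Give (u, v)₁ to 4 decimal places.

At (5/2, -3/2): F = (-28.5000, 0.6250).
Jacobian J = [[2·u - 4·v^2, -8·u·v - 2·v + 4], [8·u - 5·v^2 - v, -10·u·v - u]].
At the point, J = [[-4.0000, 37.0000], [10.2500, 35.0000]] (det J = -519.2500).
Solving J·Δ = −F gives Δ = (-1.9656, 0.5578).
Then the next iterate is (u, v)₁ = (0.5344, -0.9422).

(0.5344, -0.9422)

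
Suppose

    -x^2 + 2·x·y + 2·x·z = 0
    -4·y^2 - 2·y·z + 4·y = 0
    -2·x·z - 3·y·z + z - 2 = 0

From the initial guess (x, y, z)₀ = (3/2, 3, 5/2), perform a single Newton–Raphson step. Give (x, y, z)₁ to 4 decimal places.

(0.7370, 1.8048, 0.9799)

At (3/2, 3, 5/2): F = (14.2500, -39.0000, -29.5000).
Jacobian J = [[-2·x + 2·y + 2·z, 2·x, 2·x], [0, -8·y - 2·z + 4, -2·y], [-2·z, -3·z, -2·x - 3·y + 1]].
At the point, J = [[8.0000, 3.0000, 3.0000], [0.0000, -25.0000, -6.0000], [-5.0000, -7.5000, -11.0000]] (det J = 1555.0000).
Solving J·Δ = −F gives Δ = (-0.7630, -1.1952, -1.5201).
Then the next iterate is (x, y, z)₁ = (0.7370, 1.8048, 0.9799).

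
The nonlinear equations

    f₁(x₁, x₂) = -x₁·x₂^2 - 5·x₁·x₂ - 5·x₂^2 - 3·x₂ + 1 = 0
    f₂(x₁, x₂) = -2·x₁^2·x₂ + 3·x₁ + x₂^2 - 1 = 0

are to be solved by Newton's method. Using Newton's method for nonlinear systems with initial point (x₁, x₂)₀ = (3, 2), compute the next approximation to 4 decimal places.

At (3, 2): F = (-67.0000, -24.0000).
Jacobian J = [[-x₂^2 - 5·x₂, -2·x₁·x₂ - 5·x₁ - 10·x₂ - 3], [-4·x₁·x₂ + 3, -2·x₁^2 + 2·x₂]].
At the point, J = [[-14.0000, -50.0000], [-21.0000, -14.0000]] (det J = -854.0000).
Solving J·Δ = −F gives Δ = (-0.3068, -1.2541).
Then the next iterate is (x₁, x₂)₁ = (2.6932, 0.7459).

(2.6932, 0.7459)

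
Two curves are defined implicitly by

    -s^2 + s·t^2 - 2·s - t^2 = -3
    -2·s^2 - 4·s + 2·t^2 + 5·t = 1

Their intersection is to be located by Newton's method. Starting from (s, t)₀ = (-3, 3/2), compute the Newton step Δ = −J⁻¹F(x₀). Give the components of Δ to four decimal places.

At (-3, 3/2): F = (-9.0000, 5.0000).
Jacobian J = [[-2·s + t^2 - 2, 2·s·t - 2·t], [-4·s - 4, 4·t + 5]].
At the point, J = [[6.2500, -12.0000], [8.0000, 11.0000]] (det J = 164.7500).
Solving J·Δ = −F gives Δ = (0.2367, -0.6267).

(0.2367, -0.6267)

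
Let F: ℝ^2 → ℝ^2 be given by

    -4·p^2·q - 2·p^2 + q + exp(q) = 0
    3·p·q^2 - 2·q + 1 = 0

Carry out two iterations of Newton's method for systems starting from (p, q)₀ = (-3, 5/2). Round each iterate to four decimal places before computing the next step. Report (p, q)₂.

At (-3, 5/2): F = (-93.317506, -60.2500).
Jacobian J = [[-8·p·q - 4·p, -4·p^2 + exp(q) + 1], [3·q^2, 6·p·q - 2]].
At the point, J = [[72.0000, -22.817506], [18.7500, -47.0000]] (det J = -2956.171762).
Solving J·Δ = −F gives Δ = (1.0186, -0.8756).
Then the next iterate is (p, q)₁ = (-1.9814, 1.6244).
Round to (-1.9814, 1.6244) and repeat: F = (-26.661345, -17.933614), J = [[33.674289, -9.628411], [7.916026, -21.311517]].
Δ = (0.6166, -0.6125), so (p, q)₂ = (-1.3648, 1.0119).

(-1.3648, 1.0119)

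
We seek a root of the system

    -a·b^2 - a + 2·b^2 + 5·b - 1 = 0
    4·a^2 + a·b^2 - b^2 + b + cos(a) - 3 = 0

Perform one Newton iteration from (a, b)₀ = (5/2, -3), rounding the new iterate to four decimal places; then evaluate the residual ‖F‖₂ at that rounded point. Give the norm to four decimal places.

14.4194

At (5/2, -3): F = (-23.0000, 31.698856).
Jacobian J = [[-b^2 - 1, -2·a·b + 4·b + 5], [8·a + b^2 - sin(a), 2·a·b - 2·b + 1]].
At the point, J = [[-10.0000, 8.0000], [28.401528, -8.0000]] (det J = -147.212223).
Solving J·Δ = −F gives Δ = (-0.4727, 2.2841).
Then the next iterate is (a, b)₁ = (2.0273, -0.7159).
Re-evaluating at (2.0273, -0.7159): F = (-6.620792, 12.809573), so ‖F‖₂ = 14.4194.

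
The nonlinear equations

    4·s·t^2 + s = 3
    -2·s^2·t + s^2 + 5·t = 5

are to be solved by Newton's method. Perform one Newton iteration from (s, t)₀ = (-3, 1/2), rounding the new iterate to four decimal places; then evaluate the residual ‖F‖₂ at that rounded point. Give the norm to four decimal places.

4.2460

At (-3, 1/2): F = (-9.0000, -2.5000).
Jacobian J = [[4·t^2 + 1, 8·s·t], [-4·s·t + 2·s, -2·s^2 + 5]].
At the point, J = [[2.0000, -12.0000], [0.0000, -13.0000]] (det J = -26.0000).
Solving J·Δ = −F gives Δ = (3.3462, -0.1923).
Then the next iterate is (s, t)₁ = (0.3462, 0.3077).
Re-evaluating at (0.3462, 0.3077): F = (-2.522688, -3.415404), so ‖F‖₂ = 4.2460.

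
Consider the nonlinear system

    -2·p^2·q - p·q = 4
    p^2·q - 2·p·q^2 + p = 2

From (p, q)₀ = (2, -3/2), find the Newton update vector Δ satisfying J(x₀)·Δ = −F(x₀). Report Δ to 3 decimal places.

(-0.215, 0.810)

At (2, -3/2): F = (11.000, -15.000).
Jacobian J = [[-4·p·q - q, -2·p^2 - p], [2·p·q - 2·q^2 + 1, p^2 - 4·p·q]].
At the point, J = [[13.500, -10.000], [-9.500, 16.000]] (det J = 121.000).
Solving J·Δ = −F gives Δ = (-0.215, 0.810).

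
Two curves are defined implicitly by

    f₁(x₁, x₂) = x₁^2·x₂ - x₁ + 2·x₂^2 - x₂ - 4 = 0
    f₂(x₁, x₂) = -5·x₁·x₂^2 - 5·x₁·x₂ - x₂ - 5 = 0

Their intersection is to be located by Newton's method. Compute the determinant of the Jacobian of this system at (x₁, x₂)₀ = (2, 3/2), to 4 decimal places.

-36.2500

J = [[2·x₁·x₂ - 1, x₁^2 + 4·x₂ - 1], [-5·x₂^2 - 5·x₂, -10·x₁·x₂ - 5·x₁ - 1]].
At the point, J = [[5.0000, 9.0000], [-18.7500, -41.0000]].
det J = -36.2500.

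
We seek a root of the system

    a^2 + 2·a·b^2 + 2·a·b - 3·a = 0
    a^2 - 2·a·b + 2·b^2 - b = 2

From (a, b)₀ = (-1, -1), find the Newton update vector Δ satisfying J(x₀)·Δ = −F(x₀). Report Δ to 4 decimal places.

(0.8000, 0.0000)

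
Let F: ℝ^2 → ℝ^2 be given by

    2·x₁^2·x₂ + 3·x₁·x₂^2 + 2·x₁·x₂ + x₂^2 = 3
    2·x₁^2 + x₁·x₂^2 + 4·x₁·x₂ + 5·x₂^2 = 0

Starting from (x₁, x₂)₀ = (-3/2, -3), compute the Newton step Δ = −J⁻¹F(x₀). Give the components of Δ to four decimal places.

(-0.1905, 2.0635)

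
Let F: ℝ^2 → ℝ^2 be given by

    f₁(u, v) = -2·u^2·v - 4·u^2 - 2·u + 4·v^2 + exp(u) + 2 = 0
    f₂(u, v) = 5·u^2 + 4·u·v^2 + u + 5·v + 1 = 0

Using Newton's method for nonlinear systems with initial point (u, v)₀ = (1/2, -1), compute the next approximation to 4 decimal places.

At (1/2, -1): F = (6.148721, -0.2500).
Jacobian J = [[-4·u·v - 8·u + exp(u) - 2, -2·u^2 + 8·v], [10·u + 4·v^2 + 1, 8·u·v + 5]].
At the point, J = [[-2.351279, -8.5000], [10.0000, 1.0000]] (det J = 82.648721).
Solving J·Δ = −F gives Δ = (-0.0487, 0.7368).
Then the next iterate is (u, v)₁ = (0.4513, -0.2632).

(0.4513, -0.2632)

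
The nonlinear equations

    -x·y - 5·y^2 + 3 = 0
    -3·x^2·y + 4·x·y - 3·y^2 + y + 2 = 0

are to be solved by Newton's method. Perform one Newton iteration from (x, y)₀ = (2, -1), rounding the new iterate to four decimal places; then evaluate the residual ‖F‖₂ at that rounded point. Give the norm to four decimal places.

0.2653

At (2, -1): F = (0.0000, 2.0000).
Jacobian J = [[-y, -x - 10·y], [-6·x·y + 4·y, -3·x^2 + 4·x - 6·y + 1]].
At the point, J = [[1.0000, 8.0000], [8.0000, 3.0000]] (det J = -61.0000).
Solving J·Δ = −F gives Δ = (-0.2623, 0.0328).
Then the next iterate is (x, y)₁ = (1.7377, -0.9672).
Re-evaluating at (1.7377, -0.9672): F = (0.003324, 0.265234), so ‖F‖₂ = 0.2653.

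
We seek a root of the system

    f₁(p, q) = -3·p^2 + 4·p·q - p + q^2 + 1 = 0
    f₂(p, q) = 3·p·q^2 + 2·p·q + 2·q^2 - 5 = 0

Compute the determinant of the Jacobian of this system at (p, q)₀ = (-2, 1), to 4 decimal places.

-150.0000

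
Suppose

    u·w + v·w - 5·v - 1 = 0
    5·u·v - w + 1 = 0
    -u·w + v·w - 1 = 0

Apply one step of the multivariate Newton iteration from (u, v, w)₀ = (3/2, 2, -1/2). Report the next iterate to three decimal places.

(2.000, -1.000, -1.500)

At (3/2, 2, -1/2): F = (-12.750, 16.500, -1.250).
Jacobian J = [[w, w - 5, u + v], [5·v, 5·u, -1], [-w, w, -u + v]].
At the point, J = [[-0.500, -5.500, 3.500], [10.000, 7.500, -1.000], [0.500, -0.500, 0.500]] (det J = -2.000).
Solving J·Δ = −F gives Δ = (0.500, -3.000, -1.000).
Then the next iterate is (u, v, w)₁ = (2.000, -1.000, -1.500).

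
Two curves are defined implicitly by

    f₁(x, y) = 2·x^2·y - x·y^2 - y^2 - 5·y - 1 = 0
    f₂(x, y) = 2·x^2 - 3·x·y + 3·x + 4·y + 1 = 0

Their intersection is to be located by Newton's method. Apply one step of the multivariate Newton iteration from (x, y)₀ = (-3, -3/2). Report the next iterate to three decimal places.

(-2.401, -0.562)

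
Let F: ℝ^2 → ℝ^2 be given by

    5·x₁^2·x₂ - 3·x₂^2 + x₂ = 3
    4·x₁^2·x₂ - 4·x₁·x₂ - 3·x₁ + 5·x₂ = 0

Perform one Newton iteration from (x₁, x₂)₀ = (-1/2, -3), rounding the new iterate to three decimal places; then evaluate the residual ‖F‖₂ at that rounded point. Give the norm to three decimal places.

At (-1/2, -3): F = (-36.750, -22.500).
Jacobian J = [[10·x₁·x₂, 5·x₁^2 - 6·x₂ + 1], [8·x₁·x₂ - 4·x₂ - 3, 4·x₁^2 - 4·x₁ + 5]].
At the point, J = [[15.000, 20.250], [21.000, 8.000]] (det J = -305.250).
Solving J·Δ = −F gives Δ = (0.529, 1.423).
Then the next iterate is (x₁, x₂)₁ = (0.029, -1.577).
Re-evaluating at (0.029, -1.577): F = (-12.04442, -7.79437), so ‖F‖₂ = 14.346.

14.346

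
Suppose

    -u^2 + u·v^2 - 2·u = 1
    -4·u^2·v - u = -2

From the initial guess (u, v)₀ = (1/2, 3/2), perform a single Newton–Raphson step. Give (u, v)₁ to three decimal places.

(0.400, 2.200)

At (1/2, 3/2): F = (-1.125, 0.000).
Jacobian J = [[-2·u + v^2 - 2, 2·u·v], [-8·u·v - 1, -4·u^2]].
At the point, J = [[-0.750, 1.500], [-7.000, -1.000]] (det J = 11.250).
Solving J·Δ = −F gives Δ = (-0.100, 0.700).
Then the next iterate is (u, v)₁ = (0.400, 2.200).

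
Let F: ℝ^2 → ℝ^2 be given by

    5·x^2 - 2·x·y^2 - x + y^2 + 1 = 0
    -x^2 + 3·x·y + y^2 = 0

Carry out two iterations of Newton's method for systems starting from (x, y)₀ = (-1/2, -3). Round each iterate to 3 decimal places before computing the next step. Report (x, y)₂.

(-0.188, -0.646)

At (-1/2, -3): F = (20.750, 13.250).
Jacobian J = [[10·x - 2·y^2 - 1, -4·x·y + 2·y], [-2·x + 3·y, 3·x + 2·y]].
At the point, J = [[-24.000, -12.000], [-8.000, -7.500]] (det J = 84.000).
Solving J·Δ = −F gives Δ = (-0.040, 1.810).
Then the next iterate is (x, y)₁ = (-0.540, -1.190).
Round to (-0.540, -1.190) and repeat: F = (5.94349, 3.05230), J = [[-9.23220, -4.95040], [-2.490, -4.000]].
Δ = (0.352, 0.544), so (x, y)₂ = (-0.188, -0.646).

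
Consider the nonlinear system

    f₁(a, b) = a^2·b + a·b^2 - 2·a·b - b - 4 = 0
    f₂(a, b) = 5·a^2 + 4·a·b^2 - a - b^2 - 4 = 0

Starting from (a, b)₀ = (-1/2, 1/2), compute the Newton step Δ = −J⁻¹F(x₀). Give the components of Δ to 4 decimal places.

(-4.5000, 6.5000)

At (-1/2, 1/2): F = (-4.0000, -3.0000).
Jacobian J = [[2·a·b + b^2 - 2·b, a^2 + 2·a·b - 2·a - 1], [10·a + 4·b^2 - 1, 8·a·b - 2·b]].
At the point, J = [[-1.2500, -0.2500], [-5.0000, -3.0000]] (det J = 2.5000).
Solving J·Δ = −F gives Δ = (-4.5000, 6.5000).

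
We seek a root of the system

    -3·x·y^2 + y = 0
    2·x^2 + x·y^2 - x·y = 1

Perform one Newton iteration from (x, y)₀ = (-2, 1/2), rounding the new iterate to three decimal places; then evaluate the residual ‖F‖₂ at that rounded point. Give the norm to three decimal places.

At (-2, 1/2): F = (2.000, 7.500).
Jacobian J = [[-3·y^2, -6·x·y + 1], [4·x + y^2 - y, 2·x·y - x]].
At the point, J = [[-0.750, 7.000], [-8.250, 0.000]] (det J = 57.750).
Solving J·Δ = −F gives Δ = (0.909, -0.188).
Then the next iterate is (x, y)₁ = (-1.091, 0.312).
Re-evaluating at (-1.091, 0.312): F = (0.63061, 1.61475), so ‖F‖₂ = 1.734.

1.734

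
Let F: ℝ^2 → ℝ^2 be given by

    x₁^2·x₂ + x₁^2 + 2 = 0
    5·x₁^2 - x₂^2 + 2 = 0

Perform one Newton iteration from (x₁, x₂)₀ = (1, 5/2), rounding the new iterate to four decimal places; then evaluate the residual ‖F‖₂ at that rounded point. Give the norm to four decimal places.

2.4488

At (1, 5/2): F = (5.5000, 0.7500).
Jacobian J = [[2·x₁·x₂ + 2·x₁, x₁^2], [10·x₁, -2·x₂]].
At the point, J = [[7.0000, 1.0000], [10.0000, -5.0000]] (det J = -45.0000).
Solving J·Δ = −F gives Δ = (-0.6278, -1.1056).
Then the next iterate is (x₁, x₂)₁ = (0.3722, 1.3944).
Re-evaluating at (0.3722, 1.3944): F = (2.331703, 0.748313), so ‖F‖₂ = 2.4488.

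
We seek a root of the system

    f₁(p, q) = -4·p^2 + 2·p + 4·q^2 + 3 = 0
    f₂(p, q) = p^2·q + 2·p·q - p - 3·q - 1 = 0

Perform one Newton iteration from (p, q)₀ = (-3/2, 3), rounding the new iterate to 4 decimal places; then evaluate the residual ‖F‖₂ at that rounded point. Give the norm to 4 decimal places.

At (-3/2, 3): F = (27.0000, -10.7500).
Jacobian J = [[-8·p + 2, 8·q], [2·p·q + 2·q - 1, p^2 + 2·p - 3]].
At the point, J = [[14.0000, 24.0000], [-4.0000, -3.7500]] (det J = 43.5000).
Solving J·Δ = −F gives Δ = (-3.6034, 0.9770).
Then the next iterate is (p, q)₁ = (-5.1034, 3.9770).
Re-evaluating at (-5.1034, 3.9770): F = (-48.119450, 55.159695), so ‖F‖₂ = 73.1989.

73.1989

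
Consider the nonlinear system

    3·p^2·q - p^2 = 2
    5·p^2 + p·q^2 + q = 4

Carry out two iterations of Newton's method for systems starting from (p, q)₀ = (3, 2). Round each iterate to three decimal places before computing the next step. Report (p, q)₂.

(1.732, -0.814)

At (3, 2): F = (43.000, 55.000).
Jacobian J = [[6·p·q - 2·p, 3·p^2], [10·p + q^2, 2·p·q + 1]].
At the point, J = [[30.000, 27.000], [34.000, 13.000]] (det J = -528.000).
Solving J·Δ = −F gives Δ = (-1.754, 0.356).
Then the next iterate is (p, q)₁ = (1.246, 2.356).
Round to (1.246, 2.356) and repeat: F = (7.42067, 13.03480), J = [[15.12146, 4.65755], [18.01074, 6.87115]].
Δ = (0.486, -3.170), so (p, q)₂ = (1.732, -0.814).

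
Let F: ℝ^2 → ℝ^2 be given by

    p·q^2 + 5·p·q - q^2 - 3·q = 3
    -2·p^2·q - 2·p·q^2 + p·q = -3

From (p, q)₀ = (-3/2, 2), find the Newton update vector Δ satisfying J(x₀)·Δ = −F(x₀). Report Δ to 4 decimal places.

At (-3/2, 2): F = (-34.0000, 3.0000).
Jacobian J = [[q^2 + 5·q, 2·p·q + 5·p - 2·q - 3], [-4·p·q - 2·q^2 + q, -2·p^2 - 4·p·q + p]].
At the point, J = [[14.0000, -20.5000], [6.0000, 6.0000]] (det J = 207.0000).
Solving J·Δ = −F gives Δ = (0.6884, -1.1884).

(0.6884, -1.1884)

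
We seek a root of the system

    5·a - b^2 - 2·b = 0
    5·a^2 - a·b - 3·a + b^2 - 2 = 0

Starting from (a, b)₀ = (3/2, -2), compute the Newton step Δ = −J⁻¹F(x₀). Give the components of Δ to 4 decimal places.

At (3/2, -2): F = (7.5000, 11.7500).
Jacobian J = [[5, -2·b - 2], [10·a - b - 3, -a + 2·b]].
At the point, J = [[5.0000, 2.0000], [14.0000, -5.5000]] (det J = -55.5000).
Solving J·Δ = −F gives Δ = (-1.1667, -0.8333).

(-1.1667, -0.8333)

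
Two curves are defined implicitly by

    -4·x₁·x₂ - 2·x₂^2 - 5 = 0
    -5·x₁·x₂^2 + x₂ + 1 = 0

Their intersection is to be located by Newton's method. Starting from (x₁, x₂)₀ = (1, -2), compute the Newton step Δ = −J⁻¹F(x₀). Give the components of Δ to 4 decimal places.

(0.0847, 1.0806)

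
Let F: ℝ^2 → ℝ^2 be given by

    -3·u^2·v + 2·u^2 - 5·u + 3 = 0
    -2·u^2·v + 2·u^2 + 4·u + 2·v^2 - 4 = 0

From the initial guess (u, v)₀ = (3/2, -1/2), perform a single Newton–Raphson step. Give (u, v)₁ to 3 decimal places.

(0.721, -0.635)

At (3/2, -1/2): F = (3.375, 9.250).
Jacobian J = [[-6·u·v + 4·u - 5, -3·u^2], [-4·u·v + 4·u + 4, -2·u^2 + 4·v]].
At the point, J = [[5.500, -6.750], [13.000, -6.500]] (det J = 52.000).
Solving J·Δ = −F gives Δ = (-0.779, -0.135).
Then the next iterate is (u, v)₁ = (0.721, -0.635).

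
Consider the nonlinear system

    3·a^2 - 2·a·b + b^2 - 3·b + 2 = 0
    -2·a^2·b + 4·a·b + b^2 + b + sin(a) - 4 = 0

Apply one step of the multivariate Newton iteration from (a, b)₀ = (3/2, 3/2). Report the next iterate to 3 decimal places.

(0.674, 0.515)

At (3/2, 3/2): F = (2.000, 2.99749).
Jacobian J = [[6·a - 2·b, -2·a + 2·b - 3], [-4·a·b + 4·b + cos(a), -2·a^2 + 4·a + 2·b + 1]].
At the point, J = [[6.000, -3.000], [-2.92926, 5.500]] (det J = 24.21221).
Solving J·Δ = −F gives Δ = (-0.826, -0.985).
Then the next iterate is (a, b)₁ = (0.674, 0.515).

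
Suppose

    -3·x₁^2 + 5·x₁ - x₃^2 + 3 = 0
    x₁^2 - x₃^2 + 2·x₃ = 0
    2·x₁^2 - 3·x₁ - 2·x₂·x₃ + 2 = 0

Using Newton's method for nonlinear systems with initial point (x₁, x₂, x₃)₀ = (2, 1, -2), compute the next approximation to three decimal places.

At (2, 1, -2): F = (-3.000, -4.000, 8.000).
Jacobian J = [[-6·x₁ + 5, 0, -2·x₃], [2·x₁, 0, -2·x₃ + 2], [4·x₁ - 3, -2·x₃, -2·x₂]].
At the point, J = [[-7.000, 0.000, 4.000], [4.000, 0.000, 6.000], [5.000, 4.000, -2.000]] (det J = 232.000).
Solving J·Δ = −F gives Δ = (-0.034, -1.612, 0.690).
Then the next iterate is (x₁, x₂, x₃)₁ = (1.966, -0.612, -1.310).

(1.966, -0.612, -1.310)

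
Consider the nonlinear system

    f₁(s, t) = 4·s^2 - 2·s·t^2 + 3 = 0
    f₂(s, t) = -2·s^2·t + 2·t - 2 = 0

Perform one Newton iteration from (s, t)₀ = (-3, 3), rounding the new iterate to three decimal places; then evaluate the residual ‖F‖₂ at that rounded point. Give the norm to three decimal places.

At (-3, 3): F = (93.000, -50.000).
Jacobian J = [[8·s - 2·t^2, -4·s·t], [-4·s·t, -2·s^2 + 2]].
At the point, J = [[-42.000, 36.000], [36.000, -16.000]] (det J = -624.000).
Solving J·Δ = −F gives Δ = (0.500, -2.000).
Then the next iterate is (s, t)₁ = (-2.500, 1.000).
Re-evaluating at (-2.500, 1.000): F = (33.000, -12.500), so ‖F‖₂ = 35.288.

35.288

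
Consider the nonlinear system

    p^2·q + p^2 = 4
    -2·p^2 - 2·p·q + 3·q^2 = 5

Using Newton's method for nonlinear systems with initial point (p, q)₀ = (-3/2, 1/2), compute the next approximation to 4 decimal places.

(-1.1716, 1.4346)

At (-3/2, 1/2): F = (-0.6250, -7.2500).
Jacobian J = [[2·p·q + 2·p, p^2], [-4·p - 2·q, -2·p + 6·q]].
At the point, J = [[-4.5000, 2.2500], [5.0000, 6.0000]] (det J = -38.2500).
Solving J·Δ = −F gives Δ = (0.3284, 0.9346).
Then the next iterate is (p, q)₁ = (-1.1716, 1.4346).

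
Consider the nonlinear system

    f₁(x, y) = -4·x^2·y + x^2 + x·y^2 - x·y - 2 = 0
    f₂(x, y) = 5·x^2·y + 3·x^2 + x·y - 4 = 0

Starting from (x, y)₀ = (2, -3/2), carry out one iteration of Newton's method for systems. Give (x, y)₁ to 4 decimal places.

(1.4056, -0.8905)

At (2, -3/2): F = (33.5000, -25.0000).
Jacobian J = [[-8·x·y + 2·x + y^2 - y, -4·x^2 + 2·x·y - x], [10·x·y + 6·x + y, 5·x^2 + x]].
At the point, J = [[31.7500, -24.0000], [-19.5000, 22.0000]] (det J = 230.5000).
Solving J·Δ = −F gives Δ = (-0.5944, 0.6095).
Then the next iterate is (x, y)₁ = (1.4056, -0.8905).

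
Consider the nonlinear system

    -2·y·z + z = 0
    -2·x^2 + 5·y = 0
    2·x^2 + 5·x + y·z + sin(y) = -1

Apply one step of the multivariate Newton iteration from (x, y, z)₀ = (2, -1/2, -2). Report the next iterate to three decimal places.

At (2, -1/2, -2): F = (-4.000, -10.500, 19.52057).
Jacobian J = [[0, -2·z, -2·y + 1], [-4·x, 5, 0], [4·x + 5, z + cos(y), y]].
At the point, J = [[0.000, 4.000, 2.000], [-8.000, 5.000, 0.000], [13.000, -1.12242, -0.500]] (det J = -128.04132).
Solving J·Δ = −F gives Δ = (-1.426, -0.182, 2.364).
Then the next iterate is (x, y, z)₁ = (0.574, -0.682, 0.364).

(0.574, -0.682, 0.364)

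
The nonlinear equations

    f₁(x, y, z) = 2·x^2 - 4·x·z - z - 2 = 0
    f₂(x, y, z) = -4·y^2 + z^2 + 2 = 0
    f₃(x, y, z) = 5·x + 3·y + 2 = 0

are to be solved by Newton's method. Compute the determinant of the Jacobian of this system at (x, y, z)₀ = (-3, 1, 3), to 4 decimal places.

872.0000

J = [[4·x - 4·z, 0, -4·x - 1], [0, -8·y, 2·z], [5, 3, 0]].
At the point, J = [[-24.0000, 0.0000, 11.0000], [0.0000, -8.0000, 6.0000], [5.0000, 3.0000, 0.0000]].
det J = 872.0000.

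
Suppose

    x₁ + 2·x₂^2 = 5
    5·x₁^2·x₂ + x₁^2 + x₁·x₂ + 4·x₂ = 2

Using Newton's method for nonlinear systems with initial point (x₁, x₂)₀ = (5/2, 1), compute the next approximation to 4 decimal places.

At (5/2, 1): F = (-0.5000, 42.0000).
Jacobian J = [[1, 4·x₂], [10·x₁·x₂ + 2·x₁ + x₂, 5·x₁^2 + x₁ + 4]].
At the point, J = [[1.0000, 4.0000], [31.0000, 37.7500]] (det J = -86.2500).
Solving J·Δ = −F gives Δ = (-2.1667, 0.6667).
Then the next iterate is (x₁, x₂)₁ = (0.3333, 1.6667).

(0.3333, 1.6667)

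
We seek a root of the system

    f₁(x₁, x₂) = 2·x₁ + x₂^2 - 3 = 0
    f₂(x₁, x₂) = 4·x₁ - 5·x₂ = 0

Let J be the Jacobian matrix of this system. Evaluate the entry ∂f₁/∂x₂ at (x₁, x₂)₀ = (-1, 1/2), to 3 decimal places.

1.000

∂f₁/∂x₂ = 2·x₂.
At (-1, 1/2) this is 1.000.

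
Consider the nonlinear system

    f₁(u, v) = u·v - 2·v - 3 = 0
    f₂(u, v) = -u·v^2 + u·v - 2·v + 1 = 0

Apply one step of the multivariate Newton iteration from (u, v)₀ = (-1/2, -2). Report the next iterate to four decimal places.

At (-1/2, -2): F = (2.0000, 8.0000).
Jacobian J = [[v, u - 2], [-v^2 + v, -2·u·v + u - 2]].
At the point, J = [[-2.0000, -2.5000], [-6.0000, -4.5000]] (det J = -6.0000).
Solving J·Δ = −F gives Δ = (1.8333, -0.6667).
Then the next iterate is (u, v)₁ = (1.3333, -2.6667).

(1.3333, -2.6667)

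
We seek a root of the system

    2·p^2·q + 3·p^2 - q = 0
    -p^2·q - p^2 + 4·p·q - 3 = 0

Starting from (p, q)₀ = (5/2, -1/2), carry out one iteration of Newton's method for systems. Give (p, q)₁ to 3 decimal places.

At (5/2, -1/2): F = (13.000, -11.125).
Jacobian J = [[4·p·q + 6·p, 2·p^2 - 1], [-2·p·q - 2·p + 4·q, -p^2 + 4·p]].
At the point, J = [[10.000, 11.500], [-4.500, 3.750]] (det J = 89.250).
Solving J·Δ = −F gives Δ = (-1.980, 0.591).
Then the next iterate is (p, q)₁ = (0.520, 0.091).

(0.520, 0.091)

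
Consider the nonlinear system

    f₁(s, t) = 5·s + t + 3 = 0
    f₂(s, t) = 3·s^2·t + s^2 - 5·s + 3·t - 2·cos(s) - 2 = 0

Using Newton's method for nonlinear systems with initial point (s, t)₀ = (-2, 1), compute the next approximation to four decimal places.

At (-2, 1): F = (-6.0000, 27.832294).
Jacobian J = [[5, 1], [6·s·t + 2·s + 2·sin(s) - 5, 3·s^2 + 3]].
At the point, J = [[5.0000, 1.0000], [-22.818595, 15.0000]] (det J = 97.818595).
Solving J·Δ = −F gives Δ = (1.2046, -0.0230).
Then the next iterate is (s, t)₁ = (-0.7954, 0.9770).

(-0.7954, 0.9770)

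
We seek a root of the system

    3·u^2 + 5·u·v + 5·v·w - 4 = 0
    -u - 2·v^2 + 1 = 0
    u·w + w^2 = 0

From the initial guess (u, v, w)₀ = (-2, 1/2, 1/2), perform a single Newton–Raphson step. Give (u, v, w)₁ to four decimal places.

(-3.5556, 2.5278, -1.0278)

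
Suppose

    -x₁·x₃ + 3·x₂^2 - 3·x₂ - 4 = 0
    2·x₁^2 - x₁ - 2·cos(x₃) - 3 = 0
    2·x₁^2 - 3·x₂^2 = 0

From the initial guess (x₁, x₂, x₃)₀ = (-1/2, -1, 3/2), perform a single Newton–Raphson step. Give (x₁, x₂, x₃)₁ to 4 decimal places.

(-0.6236, -0.6245, 2.3876)

At (-1/2, -1, 3/2): F = (2.7500, -2.141474, -2.5000).
Jacobian J = [[-x₃, 6·x₂ - 3, -x₁], [4·x₁ - 1, 0, 2·sin(x₃)], [4·x₁, -6·x₂, 0]].
At the point, J = [[-1.5000, -9.0000, 0.5000], [-3.0000, 0.0000, 1.994990], [-2.0000, 6.0000, 0.0000]] (det J = 44.864729).
Solving J·Δ = −F gives Δ = (-0.1236, 0.3755, 0.8876).
Then the next iterate is (x₁, x₂, x₃)₁ = (-0.6236, -0.6245, 2.3876).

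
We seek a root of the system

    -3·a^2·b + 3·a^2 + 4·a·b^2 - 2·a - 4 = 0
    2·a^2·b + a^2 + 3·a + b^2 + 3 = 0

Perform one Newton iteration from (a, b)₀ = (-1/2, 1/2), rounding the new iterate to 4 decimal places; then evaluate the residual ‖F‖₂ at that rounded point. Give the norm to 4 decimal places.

20.2485

At (-1/2, 1/2): F = (-3.1250, 2.2500).
Jacobian J = [[-6·a·b + 6·a + 4·b^2 - 2, -3·a^2 + 8·a·b], [4·a·b + 2·a + 3, 2·a^2 + 2·b]].
At the point, J = [[-2.5000, -2.7500], [1.0000, 1.5000]] (det J = -1.0000).
Solving J·Δ = −F gives Δ = (1.5000, -2.5000).
Then the next iterate is (a, b)₁ = (1.0000, -2.0000).
Re-evaluating at (1.0000, -2.0000): F = (19.0000, 7.0000), so ‖F‖₂ = 20.2485.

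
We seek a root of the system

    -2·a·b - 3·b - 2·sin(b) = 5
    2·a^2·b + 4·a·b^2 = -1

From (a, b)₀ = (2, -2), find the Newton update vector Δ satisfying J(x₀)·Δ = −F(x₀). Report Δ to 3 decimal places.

At (2, -2): F = (10.81859, 17.000).
Jacobian J = [[-2·b, -2·a - 2·cos(b) - 3], [4·a·b + 4·b^2, 2·a^2 + 8·a·b]].
At the point, J = [[4.000, -6.16771], [0.000, -24.000]] (det J = -96.000).
Solving J·Δ = −F gives Δ = (-1.612, 0.708).

(-1.612, 0.708)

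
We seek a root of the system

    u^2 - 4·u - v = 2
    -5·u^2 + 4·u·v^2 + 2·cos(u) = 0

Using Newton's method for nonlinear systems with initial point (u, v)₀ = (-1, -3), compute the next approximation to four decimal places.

At (-1, -3): F = (6.0000, -39.919395).
Jacobian J = [[2·u - 4, -1], [-10·u + 4·v^2 - 2·sin(u), 8·u·v]].
At the point, J = [[-6.0000, -1.0000], [47.682942, 24.0000]] (det J = -96.317058).
Solving J·Δ = −F gives Δ = (1.0806, -0.4836).
Then the next iterate is (u, v)₁ = (0.0806, -3.4836).

(0.0806, -3.4836)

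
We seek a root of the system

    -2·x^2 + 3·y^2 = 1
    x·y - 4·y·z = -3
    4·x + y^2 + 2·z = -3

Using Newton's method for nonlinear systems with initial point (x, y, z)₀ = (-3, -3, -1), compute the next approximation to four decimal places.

(9.1905, 5.5714, 1.3333)

At (-3, -3, -1): F = (8.0000, 0.0000, -2.0000).
Jacobian J = [[-4·x, 6·y, 0], [y, x - 4·z, -4·y], [4, 2·y, 2]].
At the point, J = [[12.0000, -18.0000, 0.0000], [-3.0000, 1.0000, 12.0000], [4.0000, -6.0000, 2.0000]] (det J = -84.0000).
Solving J·Δ = −F gives Δ = (12.1905, 8.5714, 2.3333).
Then the next iterate is (x, y, z)₁ = (9.1905, 5.5714, 1.3333).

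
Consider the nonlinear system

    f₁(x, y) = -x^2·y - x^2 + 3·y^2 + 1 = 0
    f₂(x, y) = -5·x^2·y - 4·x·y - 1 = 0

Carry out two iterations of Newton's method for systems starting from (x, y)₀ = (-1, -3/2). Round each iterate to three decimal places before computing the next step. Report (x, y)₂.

(-1.185, -0.299)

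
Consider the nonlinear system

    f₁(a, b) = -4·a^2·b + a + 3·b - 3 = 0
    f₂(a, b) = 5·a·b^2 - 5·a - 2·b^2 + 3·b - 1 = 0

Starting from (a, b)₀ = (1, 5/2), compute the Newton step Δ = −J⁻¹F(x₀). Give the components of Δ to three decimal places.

At (1, 5/2): F = (-4.500, 20.250).
Jacobian J = [[-8·a·b + 1, -4·a^2 + 3], [5·b^2 - 5, 10·a·b - 4·b + 3]].
At the point, J = [[-19.000, -1.000], [26.250, 18.000]] (det J = -315.750).
Solving J·Δ = −F gives Δ = (-0.192, -0.844).

(-0.192, -0.844)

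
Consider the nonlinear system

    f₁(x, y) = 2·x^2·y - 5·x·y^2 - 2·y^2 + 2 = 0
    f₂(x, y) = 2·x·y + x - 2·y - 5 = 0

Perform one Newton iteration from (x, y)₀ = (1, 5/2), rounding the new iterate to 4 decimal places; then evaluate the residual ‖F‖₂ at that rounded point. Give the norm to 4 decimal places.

2.9745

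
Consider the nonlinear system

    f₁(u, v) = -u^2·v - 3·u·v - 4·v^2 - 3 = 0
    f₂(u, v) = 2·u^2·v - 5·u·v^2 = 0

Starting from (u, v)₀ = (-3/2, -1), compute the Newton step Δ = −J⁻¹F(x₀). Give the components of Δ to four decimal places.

(6.4756, 0.9024)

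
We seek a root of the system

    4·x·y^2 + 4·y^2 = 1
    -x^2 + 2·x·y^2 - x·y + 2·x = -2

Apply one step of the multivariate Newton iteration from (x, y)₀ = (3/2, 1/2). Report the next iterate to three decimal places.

(3.696, 0.130)

At (3/2, 1/2): F = (1.500, 2.750).
Jacobian J = [[4·y^2, 8·x·y + 8·y], [-2·x + 2·y^2 - y + 2, 4·x·y - x]].
At the point, J = [[1.000, 10.000], [-1.000, 1.500]] (det J = 11.500).
Solving J·Δ = −F gives Δ = (2.196, -0.370).
Then the next iterate is (x, y)₁ = (3.696, 0.130).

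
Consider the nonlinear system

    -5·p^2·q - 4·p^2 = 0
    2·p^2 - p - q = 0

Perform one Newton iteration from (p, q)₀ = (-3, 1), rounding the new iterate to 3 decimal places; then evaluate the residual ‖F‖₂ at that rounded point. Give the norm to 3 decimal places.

20.321

At (-3, 1): F = (-81.000, 20.000).
Jacobian J = [[-10·p·q - 8·p, -5·p^2], [4·p - 1, -1]].
At the point, J = [[54.000, -45.000], [-13.000, -1.000]] (det J = -639.000).
Solving J·Δ = −F gives Δ = (1.535, 0.042).
Then the next iterate is (p, q)₁ = (-1.465, 1.042).
Re-evaluating at (-1.465, 1.042): F = (-19.76673, 4.71545), so ‖F‖₂ = 20.321.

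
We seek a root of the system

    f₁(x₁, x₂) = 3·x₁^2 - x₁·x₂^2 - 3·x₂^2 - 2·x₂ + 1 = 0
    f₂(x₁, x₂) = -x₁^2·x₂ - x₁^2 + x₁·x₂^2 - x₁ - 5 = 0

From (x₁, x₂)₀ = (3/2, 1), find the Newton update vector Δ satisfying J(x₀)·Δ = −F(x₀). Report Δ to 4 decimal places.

(-1.7260, -1.1417)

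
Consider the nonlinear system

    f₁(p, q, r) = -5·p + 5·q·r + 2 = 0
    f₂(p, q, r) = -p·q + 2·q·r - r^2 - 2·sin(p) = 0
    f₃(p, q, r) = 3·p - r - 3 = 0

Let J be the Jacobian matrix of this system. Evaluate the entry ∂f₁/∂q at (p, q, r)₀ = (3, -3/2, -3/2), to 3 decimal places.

-7.500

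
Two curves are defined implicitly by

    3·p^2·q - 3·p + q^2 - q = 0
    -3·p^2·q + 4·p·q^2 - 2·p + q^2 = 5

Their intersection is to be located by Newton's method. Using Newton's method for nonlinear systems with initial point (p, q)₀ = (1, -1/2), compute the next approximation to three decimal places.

At (1, -1/2): F = (-3.750, -4.250).
Jacobian J = [[6·p·q - 3, 3·p^2 + 2·q - 1], [-6·p·q + 4·q^2 - 2, -3·p^2 + 8·p·q + 2·q]].
At the point, J = [[-6.000, 1.000], [2.000, -8.000]] (det J = 46.000).
Solving J·Δ = −F gives Δ = (-0.745, -0.717).
Then the next iterate is (p, q)₁ = (0.255, -1.217).

(0.255, -1.217)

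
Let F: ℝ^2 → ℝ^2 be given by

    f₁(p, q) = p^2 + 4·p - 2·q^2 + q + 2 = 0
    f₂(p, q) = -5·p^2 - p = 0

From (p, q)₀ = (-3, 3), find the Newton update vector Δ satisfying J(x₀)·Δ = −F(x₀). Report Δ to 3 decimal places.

At (-3, 3): F = (-16.000, -42.000).
Jacobian J = [[2·p + 4, -4·q + 1], [-10·p - 1, 0]].
At the point, J = [[-2.000, -11.000], [29.000, 0.000]] (det J = 319.000).
Solving J·Δ = −F gives Δ = (1.448, -1.718).

(1.448, -1.718)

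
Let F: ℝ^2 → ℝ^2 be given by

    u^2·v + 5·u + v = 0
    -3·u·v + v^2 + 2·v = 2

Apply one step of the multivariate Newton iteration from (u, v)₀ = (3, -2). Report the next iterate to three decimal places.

(9.176, 2.824)

At (3, -2): F = (-5.000, 16.000).
Jacobian J = [[2·u·v + 5, u^2 + 1], [-3·v, -3·u + 2·v + 2]].
At the point, J = [[-7.000, 10.000], [6.000, -11.000]] (det J = 17.000).
Solving J·Δ = −F gives Δ = (6.176, 4.824).
Then the next iterate is (u, v)₁ = (9.176, 2.824).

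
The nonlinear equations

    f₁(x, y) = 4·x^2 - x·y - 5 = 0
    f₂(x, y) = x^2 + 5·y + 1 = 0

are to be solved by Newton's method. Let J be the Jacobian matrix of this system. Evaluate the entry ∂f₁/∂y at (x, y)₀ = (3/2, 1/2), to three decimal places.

-1.500

∂f₁/∂y = -x.
At (3/2, 1/2) this is -1.500.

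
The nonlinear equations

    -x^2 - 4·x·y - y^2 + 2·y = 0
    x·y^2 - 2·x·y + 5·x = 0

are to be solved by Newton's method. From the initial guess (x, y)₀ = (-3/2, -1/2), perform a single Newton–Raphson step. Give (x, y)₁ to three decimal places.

(0.133, -0.685)

At (-3/2, -1/2): F = (-6.500, -9.375).
Jacobian J = [[-2·x - 4·y, -4·x - 2·y + 2], [y^2 - 2·y + 5, 2·x·y - 2·x]].
At the point, J = [[5.000, 9.000], [6.250, 4.500]] (det J = -33.750).
Solving J·Δ = −F gives Δ = (1.633, -0.185).
Then the next iterate is (x, y)₁ = (0.133, -0.685).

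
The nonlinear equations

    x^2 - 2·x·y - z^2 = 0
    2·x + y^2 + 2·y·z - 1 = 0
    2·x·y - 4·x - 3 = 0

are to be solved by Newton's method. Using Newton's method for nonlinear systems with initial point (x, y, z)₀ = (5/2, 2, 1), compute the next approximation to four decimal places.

At (5/2, 2, 1): F = (-4.7500, 12.0000, -3.0000).
Jacobian J = [[2·x - 2·y, -2·x, -2·z], [2, 2·y + 2·z, 2·y], [2·y - 4, 2·x, 0]].
At the point, J = [[1.0000, -5.0000, -2.0000], [2.0000, 6.0000, 4.0000], [0.0000, 5.0000, 0.0000]] (det J = -40.0000).
Solving J·Δ = −F gives Δ = (-0.0250, 0.6000, -3.8875).
Then the next iterate is (x, y, z)₁ = (2.4750, 2.6000, -2.8875).

(2.4750, 2.6000, -2.8875)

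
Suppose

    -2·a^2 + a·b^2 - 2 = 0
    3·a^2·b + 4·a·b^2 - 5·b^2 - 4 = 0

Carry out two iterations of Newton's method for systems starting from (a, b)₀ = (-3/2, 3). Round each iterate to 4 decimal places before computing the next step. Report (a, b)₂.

At (-3/2, 3): F = (-20.0000, -82.7500).
Jacobian J = [[-4·a + b^2, 2·a·b], [6·a·b + 4·b^2, 3·a^2 + 8·a·b - 10·b]].
At the point, J = [[15.0000, -9.0000], [9.0000, -59.2500]] (det J = -807.7500).
Solving J·Δ = −F gives Δ = (0.5450, -1.3138).
Then the next iterate is (a, b)₁ = (-0.9550, 1.6862).
Round to (-0.9550, 1.6862) and repeat: F = (-6.539373, -24.464076), J = [[6.663270, -3.220642], [1.711156, -27.008493]].
Δ = (0.5608, -0.8703), so (a, b)₂ = (-0.3942, 0.8159).

(-0.3942, 0.8159)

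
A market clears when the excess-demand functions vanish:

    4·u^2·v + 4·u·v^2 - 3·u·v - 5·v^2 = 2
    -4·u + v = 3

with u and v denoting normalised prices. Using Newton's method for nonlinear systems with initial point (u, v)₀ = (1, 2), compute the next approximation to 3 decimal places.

(2.357, 12.429)

At (1, 2): F = (-4.000, -5.000).
Jacobian J = [[8·u·v + 4·v^2 - 3·v, 4·u^2 + 8·u·v - 3·u - 10·v], [-4, 1]].
At the point, J = [[26.000, -3.000], [-4.000, 1.000]] (det J = 14.000).
Solving J·Δ = −F gives Δ = (1.357, 10.429).
Then the next iterate is (u, v)₁ = (2.357, 12.429).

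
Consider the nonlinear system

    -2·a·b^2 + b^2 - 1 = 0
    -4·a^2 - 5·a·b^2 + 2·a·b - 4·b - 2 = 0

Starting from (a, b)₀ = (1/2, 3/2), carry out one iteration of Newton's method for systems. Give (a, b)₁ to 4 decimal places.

At (1/2, 3/2): F = (-1.0000, -13.1250).
Jacobian J = [[-2·b^2, -4·a·b + 2·b], [-8·a - 5·b^2 + 2·b, -10·a·b + 2·a - 4]].
At the point, J = [[-4.5000, 0.0000], [-12.2500, -10.5000]] (det J = 47.2500).
Solving J·Δ = −F gives Δ = (-0.2222, -0.9907).
Then the next iterate is (a, b)₁ = (0.2778, 0.5093).

(0.2778, 0.5093)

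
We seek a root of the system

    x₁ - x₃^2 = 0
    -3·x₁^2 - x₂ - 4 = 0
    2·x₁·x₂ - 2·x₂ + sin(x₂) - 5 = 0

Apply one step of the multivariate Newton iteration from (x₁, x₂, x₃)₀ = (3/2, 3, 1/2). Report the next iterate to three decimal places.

(1.838, -13.790, 2.088)

At (3/2, 3, 1/2): F = (1.250, -13.750, -1.85888).
Jacobian J = [[1, 0, -2·x₃], [-6·x₁, -1, 0], [2·x₂, 2·x₁ + cos(x₂) - 2, 0]].
At the point, J = [[1.000, 0.000, -1.000], [-9.000, -1.000, 0.000], [6.000, 0.01001, 0.000]] (det J = -5.90993).
Solving J·Δ = −F gives Δ = (0.338, -16.790, 1.588).
Then the next iterate is (x₁, x₂, x₃)₁ = (1.838, -13.790, 2.088).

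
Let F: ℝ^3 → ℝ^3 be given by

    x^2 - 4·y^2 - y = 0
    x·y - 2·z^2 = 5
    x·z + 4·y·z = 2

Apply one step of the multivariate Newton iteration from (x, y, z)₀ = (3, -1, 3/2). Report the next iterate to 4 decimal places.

At (3, -1, 3/2): F = (6.0000, -12.5000, -3.5000).
Jacobian J = [[2·x, -8·y - 1, 0], [y, x, -4·z], [z, 4·z, x + 4·y]].
At the point, J = [[6.0000, 7.0000, 0.0000], [-1.0000, 3.0000, -6.0000], [1.5000, 6.0000, -1.0000]] (det J = 128.0000).
Solving J·Δ = −F gives Δ = (-2.0117, 0.8672, -1.3145).
Then the next iterate is (x, y, z)₁ = (0.9883, -0.1328, 0.1855).

(0.9883, -0.1328, 0.1855)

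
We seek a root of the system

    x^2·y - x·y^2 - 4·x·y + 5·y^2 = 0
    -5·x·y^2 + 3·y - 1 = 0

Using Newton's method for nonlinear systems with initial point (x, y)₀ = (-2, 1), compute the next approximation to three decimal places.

At (-2, 1): F = (19.000, 12.000).
Jacobian J = [[2·x·y - y^2 - 4·y, x^2 - 2·x·y - 4·x + 10·y], [-5·y^2, -10·x·y + 3]].
At the point, J = [[-9.000, 26.000], [-5.000, 23.000]] (det J = -77.000).
Solving J·Δ = −F gives Δ = (1.623, -0.169).
Then the next iterate is (x, y)₁ = (-0.377, 0.831).

(-0.377, 0.831)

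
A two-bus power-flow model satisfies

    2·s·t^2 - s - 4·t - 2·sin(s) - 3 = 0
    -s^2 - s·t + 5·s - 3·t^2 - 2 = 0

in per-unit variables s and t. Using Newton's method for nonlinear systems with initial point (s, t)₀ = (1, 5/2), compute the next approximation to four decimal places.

(1.9807, 1.3275)

At (1, 5/2): F = (-3.182942, -19.2500).
Jacobian J = [[2·t^2 - 2·cos(s) - 1, 4·s·t - 4], [-2·s - t + 5, -s - 6·t]].
At the point, J = [[10.419395, 6.0000], [0.5000, -16.0000]] (det J = -169.710326).
Solving J·Δ = −F gives Δ = (0.9807, -1.1725).
Then the next iterate is (s, t)₁ = (1.9807, 1.3275).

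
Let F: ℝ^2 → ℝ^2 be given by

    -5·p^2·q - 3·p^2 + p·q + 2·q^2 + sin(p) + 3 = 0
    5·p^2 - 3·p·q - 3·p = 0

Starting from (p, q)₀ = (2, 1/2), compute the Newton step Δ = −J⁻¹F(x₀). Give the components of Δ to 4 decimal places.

(-0.7261, -0.0424)

At (2, 1/2): F = (-16.590703, 11.0000).
Jacobian J = [[-10·p·q - 6·p + q + cos(p), -5·p^2 + p + 4·q], [10·p - 3·q - 3, -3·p]].
At the point, J = [[-21.916147, -16.0000], [15.5000, -6.0000]] (det J = 379.496881).
Solving J·Δ = −F gives Δ = (-0.7261, -0.0424).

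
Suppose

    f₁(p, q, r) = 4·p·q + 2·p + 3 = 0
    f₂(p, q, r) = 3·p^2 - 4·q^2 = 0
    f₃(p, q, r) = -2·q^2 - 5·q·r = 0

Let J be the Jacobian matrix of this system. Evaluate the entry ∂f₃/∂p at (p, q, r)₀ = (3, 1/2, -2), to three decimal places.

∂f₃/∂p = 0.
At (3, 1/2, -2) this is 0.000.

0.000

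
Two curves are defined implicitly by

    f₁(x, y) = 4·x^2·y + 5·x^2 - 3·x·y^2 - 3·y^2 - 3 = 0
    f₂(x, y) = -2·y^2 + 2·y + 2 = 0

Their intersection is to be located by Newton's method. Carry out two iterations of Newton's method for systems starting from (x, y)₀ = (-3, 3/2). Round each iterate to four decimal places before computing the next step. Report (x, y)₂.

(-0.8367, 1.6181)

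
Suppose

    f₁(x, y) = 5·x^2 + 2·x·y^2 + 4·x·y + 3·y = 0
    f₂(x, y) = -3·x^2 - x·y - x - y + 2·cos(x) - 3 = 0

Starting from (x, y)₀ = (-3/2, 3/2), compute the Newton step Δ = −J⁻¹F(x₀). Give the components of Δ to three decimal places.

At (-3/2, 3/2): F = (0.000, -7.35853).
Jacobian J = [[10·x + 2·y^2 + 4·y, 4·x·y + 4·x + 3], [-6·x - y - 2·sin(x) - 1, -x - 1]].
At the point, J = [[-4.500, -12.000], [8.49499, 0.500]] (det J = 99.68988).
Solving J·Δ = −F gives Δ = (0.886, -0.332).

(0.886, -0.332)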